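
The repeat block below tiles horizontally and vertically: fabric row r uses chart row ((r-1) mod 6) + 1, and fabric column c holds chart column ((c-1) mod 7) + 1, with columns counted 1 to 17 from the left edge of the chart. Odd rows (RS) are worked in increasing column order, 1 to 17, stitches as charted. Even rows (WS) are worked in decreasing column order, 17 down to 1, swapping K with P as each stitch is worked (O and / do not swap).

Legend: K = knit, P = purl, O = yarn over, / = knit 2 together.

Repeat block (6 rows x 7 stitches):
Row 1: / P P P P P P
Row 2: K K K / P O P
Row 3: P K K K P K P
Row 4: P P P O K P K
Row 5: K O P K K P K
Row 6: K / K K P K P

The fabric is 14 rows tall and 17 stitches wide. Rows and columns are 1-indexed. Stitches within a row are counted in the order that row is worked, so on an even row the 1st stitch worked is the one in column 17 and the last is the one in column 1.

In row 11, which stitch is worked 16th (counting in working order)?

For row 11: chart row = ((11-1) mod 6) + 1 = 5; this is a RS (odd) row.
Chart row 5 tiled across columns 1-17: K O P K K P K K O P K K P K K O P
Right side: take the tiled row as-is (worked left to right from column 1).
The 16th stitch worked is O.

Result:
O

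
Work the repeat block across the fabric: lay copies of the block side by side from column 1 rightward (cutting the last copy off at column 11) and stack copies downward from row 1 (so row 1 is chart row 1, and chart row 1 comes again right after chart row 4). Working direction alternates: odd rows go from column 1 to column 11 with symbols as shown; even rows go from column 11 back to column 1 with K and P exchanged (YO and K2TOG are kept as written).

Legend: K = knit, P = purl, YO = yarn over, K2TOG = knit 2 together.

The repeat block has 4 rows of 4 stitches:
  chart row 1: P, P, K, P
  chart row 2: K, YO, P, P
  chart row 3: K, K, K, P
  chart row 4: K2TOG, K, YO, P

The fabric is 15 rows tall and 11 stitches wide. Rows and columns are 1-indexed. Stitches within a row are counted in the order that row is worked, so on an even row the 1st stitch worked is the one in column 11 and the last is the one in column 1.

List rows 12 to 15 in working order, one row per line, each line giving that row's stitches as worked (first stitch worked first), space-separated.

Result:
YO P K2TOG K YO P K2TOG K YO P K2TOG
P P K P P P K P P P K
K YO P K K YO P K K YO P
K K K P K K K P K K K

Derivation:
Row 12: chart row 4, WS - tiled (columns 1-11): K2TOG K YO P K2TOG K YO P K2TOG K YO; work from column 11 back to 1 with K<->P swapped.
Row 13: chart row 1, RS - tile across columns 1-11 and work as-is.
Row 14: chart row 2, WS - tiled (columns 1-11): K YO P P K YO P P K YO P; work from column 11 back to 1 with K<->P swapped.
Row 15: chart row 3, RS - tile across columns 1-11 and work as-is.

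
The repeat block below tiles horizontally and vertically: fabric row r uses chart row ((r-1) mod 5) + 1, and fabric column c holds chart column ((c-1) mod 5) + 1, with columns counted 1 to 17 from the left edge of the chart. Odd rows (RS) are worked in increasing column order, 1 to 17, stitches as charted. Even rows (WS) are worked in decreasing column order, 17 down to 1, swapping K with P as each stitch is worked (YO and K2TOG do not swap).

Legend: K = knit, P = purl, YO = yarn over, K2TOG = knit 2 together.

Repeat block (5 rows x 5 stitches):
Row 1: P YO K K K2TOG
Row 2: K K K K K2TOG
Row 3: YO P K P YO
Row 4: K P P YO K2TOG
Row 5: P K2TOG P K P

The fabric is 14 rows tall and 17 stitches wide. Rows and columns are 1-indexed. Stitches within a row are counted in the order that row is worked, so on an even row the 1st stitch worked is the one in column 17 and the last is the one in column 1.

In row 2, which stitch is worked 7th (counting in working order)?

Stitch:
P

Derivation:
Row 2 uses chart row ((2-1) mod 5)+1 = 2. Row 2 is even, so WS.
Chart row 2 tiled across columns 1-17: K K K K K2TOG K K K K K2TOG K K K K K2TOG K K
Wrong side: read the tiled row from column 17 down to 1 and exchange K with P (leave YO, K2TOG).
Row 2 as worked: P P K2TOG P P P P K2TOG P P P P K2TOG P P P P
Stitch 7 in working order -> P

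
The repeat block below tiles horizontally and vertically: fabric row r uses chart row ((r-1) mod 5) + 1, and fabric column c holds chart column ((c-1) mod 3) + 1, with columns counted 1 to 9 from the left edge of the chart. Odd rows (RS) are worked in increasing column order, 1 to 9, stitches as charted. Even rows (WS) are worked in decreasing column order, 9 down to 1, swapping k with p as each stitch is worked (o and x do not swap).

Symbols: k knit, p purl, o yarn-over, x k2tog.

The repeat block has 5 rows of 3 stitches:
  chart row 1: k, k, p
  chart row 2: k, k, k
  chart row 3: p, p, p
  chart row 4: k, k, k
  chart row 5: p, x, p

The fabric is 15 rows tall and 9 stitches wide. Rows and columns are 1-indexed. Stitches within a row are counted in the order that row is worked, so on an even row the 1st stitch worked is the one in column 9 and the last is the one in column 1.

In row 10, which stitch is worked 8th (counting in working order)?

Stitch:
x

Derivation:
For row 10: chart row = ((10-1) mod 5) + 1 = 5; this is a WS (even) row.
Chart row 5 tiled across columns 1-9: p x p p x p p x p
WS: work from column 9 back to column 1 (reverse the tiled row), swapping k<->p (o and x unchanged).
Row 10 as worked: k x k k x k k x k
Stitch 8 in working order -> x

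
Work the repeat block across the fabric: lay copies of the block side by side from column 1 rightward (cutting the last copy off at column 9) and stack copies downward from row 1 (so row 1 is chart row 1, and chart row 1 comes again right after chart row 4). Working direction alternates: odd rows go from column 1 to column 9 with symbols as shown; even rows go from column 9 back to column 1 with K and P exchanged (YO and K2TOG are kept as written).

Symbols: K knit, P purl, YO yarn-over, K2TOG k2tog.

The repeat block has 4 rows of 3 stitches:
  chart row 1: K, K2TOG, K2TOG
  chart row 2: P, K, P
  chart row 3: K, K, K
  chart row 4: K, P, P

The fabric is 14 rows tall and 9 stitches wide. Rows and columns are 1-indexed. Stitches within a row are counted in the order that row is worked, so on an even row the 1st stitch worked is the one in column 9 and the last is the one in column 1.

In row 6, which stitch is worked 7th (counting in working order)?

Row 6 uses chart row ((6-1) mod 4)+1 = 2. Row 6 is even, so WS.
Chart row 2 tiled across columns 1-9: P K P P K P P K P
WS row: flip the tiled sequence (start at column 9) and apply K<->P; YO and K2TOG stay.
Row 6 as worked: K P K K P K K P K
Counting 7 along the worked row gives K.

Stitch:
K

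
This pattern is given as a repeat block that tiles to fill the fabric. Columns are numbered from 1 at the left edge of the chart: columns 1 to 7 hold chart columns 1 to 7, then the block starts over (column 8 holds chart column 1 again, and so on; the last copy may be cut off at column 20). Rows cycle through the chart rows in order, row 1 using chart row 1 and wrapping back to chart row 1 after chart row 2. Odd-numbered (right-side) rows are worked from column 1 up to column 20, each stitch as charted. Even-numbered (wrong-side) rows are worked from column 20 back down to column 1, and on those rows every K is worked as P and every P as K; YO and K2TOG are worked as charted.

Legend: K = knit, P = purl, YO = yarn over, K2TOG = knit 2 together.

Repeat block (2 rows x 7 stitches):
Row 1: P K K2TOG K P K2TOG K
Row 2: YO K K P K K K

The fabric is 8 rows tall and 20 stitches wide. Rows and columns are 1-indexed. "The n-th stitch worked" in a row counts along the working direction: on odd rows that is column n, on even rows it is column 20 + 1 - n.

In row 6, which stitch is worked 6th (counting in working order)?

== STITCH ==
YO

Derivation:
Row 6 uses chart row ((6-1) mod 2)+1 = 2. Row 6 is even, so WS.
Chart row 2 tiled across columns 1-20: YO K K P K K K YO K K P K K K YO K K P K K
WS: work from column 20 back to column 1 (reverse the tiled row), swapping K<->P (YO and K2TOG unchanged).
Row 6 as worked: P P K P P YO P P P K P P YO P P P K P P YO
The 6th stitch worked is YO.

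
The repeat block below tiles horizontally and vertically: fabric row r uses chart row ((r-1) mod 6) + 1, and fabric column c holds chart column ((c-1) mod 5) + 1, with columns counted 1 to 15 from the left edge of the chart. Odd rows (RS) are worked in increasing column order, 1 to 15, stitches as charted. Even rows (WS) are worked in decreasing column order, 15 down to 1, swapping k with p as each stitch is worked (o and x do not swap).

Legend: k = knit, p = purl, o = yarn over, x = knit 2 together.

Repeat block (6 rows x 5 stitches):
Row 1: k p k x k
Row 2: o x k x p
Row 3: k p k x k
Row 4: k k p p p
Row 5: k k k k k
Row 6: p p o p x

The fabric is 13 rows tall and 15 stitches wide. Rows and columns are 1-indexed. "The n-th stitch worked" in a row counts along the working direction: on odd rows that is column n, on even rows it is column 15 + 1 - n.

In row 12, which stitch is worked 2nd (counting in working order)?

Row 12 uses chart row ((12-1) mod 6)+1 = 6. Row 12 is even, so WS.
Chart row 6 tiled across columns 1-15: p p o p x p p o p x p p o p x
WS row: flip the tiled sequence (start at column 15) and apply k<->p; o and x stay.
Row 12 as worked: x k o k k x k o k k x k o k k
Stitch 2 in working order -> k

== STITCH ==
k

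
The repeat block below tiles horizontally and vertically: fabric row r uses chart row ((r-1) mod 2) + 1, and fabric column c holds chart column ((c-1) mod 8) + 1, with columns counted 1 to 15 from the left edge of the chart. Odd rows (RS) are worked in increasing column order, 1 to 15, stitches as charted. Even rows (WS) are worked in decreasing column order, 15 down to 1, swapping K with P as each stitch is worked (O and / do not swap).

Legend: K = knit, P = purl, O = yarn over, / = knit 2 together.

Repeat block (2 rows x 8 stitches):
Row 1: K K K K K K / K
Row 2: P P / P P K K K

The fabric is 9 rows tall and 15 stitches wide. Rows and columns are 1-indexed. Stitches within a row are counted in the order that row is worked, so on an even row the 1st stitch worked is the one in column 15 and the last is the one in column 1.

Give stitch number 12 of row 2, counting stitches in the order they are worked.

Row 2 uses chart row ((2-1) mod 2)+1 = 2. Row 2 is even, so WS.
Chart row 2 tiled across columns 1-15: P P / P P K K K P P / P P K K
WS: work from column 15 back to column 1 (reverse the tiled row), swapping K<->P (O and / unchanged).
Row 2 as worked: P P K K / K K P P P K K / K K
Counting 12 along the worked row gives K.

== STITCH ==
K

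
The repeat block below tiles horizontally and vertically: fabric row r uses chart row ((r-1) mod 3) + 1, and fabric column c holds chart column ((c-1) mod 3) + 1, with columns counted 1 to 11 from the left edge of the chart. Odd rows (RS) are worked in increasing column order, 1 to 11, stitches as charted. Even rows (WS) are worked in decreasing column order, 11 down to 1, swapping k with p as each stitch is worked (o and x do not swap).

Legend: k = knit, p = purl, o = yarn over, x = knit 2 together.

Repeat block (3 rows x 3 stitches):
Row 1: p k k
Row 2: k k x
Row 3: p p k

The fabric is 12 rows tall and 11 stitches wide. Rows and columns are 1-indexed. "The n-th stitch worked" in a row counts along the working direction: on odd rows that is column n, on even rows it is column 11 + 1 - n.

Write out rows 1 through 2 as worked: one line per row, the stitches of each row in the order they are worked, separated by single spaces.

Row 1: chart row 1, RS - tile across columns 1-11 and work as-is.
Row 2: chart row 2, WS - tiled (columns 1-11): k k x k k x k k x k k; work from column 11 back to 1 with k<->p swapped.

Result:
p k k p k k p k k p k
p p x p p x p p x p p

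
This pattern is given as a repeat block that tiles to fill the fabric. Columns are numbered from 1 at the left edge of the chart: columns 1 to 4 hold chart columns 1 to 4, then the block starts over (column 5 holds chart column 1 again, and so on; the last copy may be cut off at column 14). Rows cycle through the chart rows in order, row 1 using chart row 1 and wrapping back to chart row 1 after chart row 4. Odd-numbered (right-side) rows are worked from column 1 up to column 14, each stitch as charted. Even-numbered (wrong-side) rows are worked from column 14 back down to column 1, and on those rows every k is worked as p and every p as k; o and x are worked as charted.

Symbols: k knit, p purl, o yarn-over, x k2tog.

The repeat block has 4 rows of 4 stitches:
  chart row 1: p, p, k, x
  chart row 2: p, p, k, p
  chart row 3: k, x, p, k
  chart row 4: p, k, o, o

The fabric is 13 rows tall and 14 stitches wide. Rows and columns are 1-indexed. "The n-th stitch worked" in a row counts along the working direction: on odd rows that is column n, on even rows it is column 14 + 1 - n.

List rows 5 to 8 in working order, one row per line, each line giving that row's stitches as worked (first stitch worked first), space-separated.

Row 5: chart row 1, RS - tile across columns 1-14 and work as-is.
Row 6: chart row 2, WS - tiled (columns 1-14): p p k p p p k p p p k p p p; work from column 14 back to 1 with k<->p swapped.
Row 7: chart row 3, RS - tile across columns 1-14 and work as-is.
Row 8: chart row 4, WS - tiled (columns 1-14): p k o o p k o o p k o o p k; work from column 14 back to 1 with k<->p swapped.

== ROWS AS WORKED ==
p p k x p p k x p p k x p p
k k k p k k k p k k k p k k
k x p k k x p k k x p k k x
p k o o p k o o p k o o p k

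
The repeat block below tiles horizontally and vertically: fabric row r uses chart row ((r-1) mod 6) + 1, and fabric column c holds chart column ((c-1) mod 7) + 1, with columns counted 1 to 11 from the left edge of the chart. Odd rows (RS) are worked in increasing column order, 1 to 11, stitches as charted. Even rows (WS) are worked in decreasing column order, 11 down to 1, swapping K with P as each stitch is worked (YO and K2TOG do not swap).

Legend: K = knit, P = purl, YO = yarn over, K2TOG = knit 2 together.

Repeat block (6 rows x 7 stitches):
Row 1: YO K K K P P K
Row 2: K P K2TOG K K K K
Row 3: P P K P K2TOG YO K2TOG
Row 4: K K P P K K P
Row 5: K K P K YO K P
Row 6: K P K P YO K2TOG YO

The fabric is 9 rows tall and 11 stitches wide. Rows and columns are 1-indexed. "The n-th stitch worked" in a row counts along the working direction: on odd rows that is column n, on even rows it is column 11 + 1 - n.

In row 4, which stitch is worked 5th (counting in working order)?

Result:
K

Derivation:
For row 4: chart row = ((4-1) mod 6) + 1 = 4; this is a WS (even) row.
Chart row 4 tiled across columns 1-11: K K P P K K P K K P P
WS row: flip the tiled sequence (start at column 11) and apply K<->P; YO and K2TOG stay.
Row 4 as worked: K K P P K P P K K P P
The 5th stitch worked is K.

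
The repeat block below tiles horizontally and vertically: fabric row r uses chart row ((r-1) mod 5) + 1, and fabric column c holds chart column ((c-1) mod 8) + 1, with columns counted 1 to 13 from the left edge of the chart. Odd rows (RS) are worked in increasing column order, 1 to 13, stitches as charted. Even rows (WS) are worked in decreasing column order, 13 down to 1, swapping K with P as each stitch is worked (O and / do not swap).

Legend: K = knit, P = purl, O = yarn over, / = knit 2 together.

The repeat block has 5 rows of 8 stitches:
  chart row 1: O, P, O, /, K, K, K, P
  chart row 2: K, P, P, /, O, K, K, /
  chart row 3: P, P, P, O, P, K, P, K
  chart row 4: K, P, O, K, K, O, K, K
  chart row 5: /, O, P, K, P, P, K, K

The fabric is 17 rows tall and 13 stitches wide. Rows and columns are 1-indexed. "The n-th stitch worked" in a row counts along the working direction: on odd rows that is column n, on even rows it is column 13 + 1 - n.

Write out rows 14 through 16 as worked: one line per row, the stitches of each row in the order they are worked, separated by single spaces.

== ROWS AS WORKED ==
P P O K P P P O P P O K P
/ O P K P P K K / O P K P
P / O K O K P P P / O K O

Derivation:
Row 14: chart row 4, WS - tiled (columns 1-13): K P O K K O K K K P O K K; work from column 13 back to 1 with K<->P swapped.
Row 15: chart row 5, RS - tile across columns 1-13 and work as-is.
Row 16: chart row 1, WS - tiled (columns 1-13): O P O / K K K P O P O / K; work from column 13 back to 1 with K<->P swapped.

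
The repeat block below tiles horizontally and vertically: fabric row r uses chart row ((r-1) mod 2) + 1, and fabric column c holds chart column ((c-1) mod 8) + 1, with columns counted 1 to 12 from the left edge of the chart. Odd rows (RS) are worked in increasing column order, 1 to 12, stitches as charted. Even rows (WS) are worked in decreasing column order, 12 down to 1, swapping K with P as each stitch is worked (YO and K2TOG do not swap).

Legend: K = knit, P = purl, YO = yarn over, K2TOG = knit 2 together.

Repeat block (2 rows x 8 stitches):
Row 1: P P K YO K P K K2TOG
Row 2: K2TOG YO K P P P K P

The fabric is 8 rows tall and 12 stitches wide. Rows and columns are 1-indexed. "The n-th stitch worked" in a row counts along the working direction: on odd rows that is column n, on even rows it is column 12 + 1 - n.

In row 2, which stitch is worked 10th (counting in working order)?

Stitch:
P

Derivation:
Row 2: (2-1) mod 2 = 1, so use chart row 2. Even row -> WS.
Chart row 2 tiled across columns 1-12: K2TOG YO K P P P K P K2TOG YO K P
WS: work from column 12 back to column 1 (reverse the tiled row), swapping K<->P (YO and K2TOG unchanged).
Row 2 as worked: K P YO K2TOG K P K K K P YO K2TOG
The 10th stitch worked is P.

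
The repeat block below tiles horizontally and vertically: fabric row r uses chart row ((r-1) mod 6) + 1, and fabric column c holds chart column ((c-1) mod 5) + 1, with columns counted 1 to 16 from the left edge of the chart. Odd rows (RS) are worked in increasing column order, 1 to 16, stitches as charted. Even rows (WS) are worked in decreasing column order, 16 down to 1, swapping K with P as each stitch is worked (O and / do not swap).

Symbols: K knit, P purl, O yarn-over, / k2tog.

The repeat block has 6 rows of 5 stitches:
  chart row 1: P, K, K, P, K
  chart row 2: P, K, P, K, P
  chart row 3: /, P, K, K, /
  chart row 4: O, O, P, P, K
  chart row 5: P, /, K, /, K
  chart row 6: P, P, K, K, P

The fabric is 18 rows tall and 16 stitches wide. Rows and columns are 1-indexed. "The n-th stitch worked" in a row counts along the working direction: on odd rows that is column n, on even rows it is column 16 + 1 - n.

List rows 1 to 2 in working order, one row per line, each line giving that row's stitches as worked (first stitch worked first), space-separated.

Result:
P K K P K P K K P K P K K P K P
K K P K P K K P K P K K P K P K

Derivation:
Row 1: chart row 1, RS - tile across columns 1-16 and work as-is.
Row 2: chart row 2, WS - tiled (columns 1-16): P K P K P P K P K P P K P K P P; work from column 16 back to 1 with K<->P swapped.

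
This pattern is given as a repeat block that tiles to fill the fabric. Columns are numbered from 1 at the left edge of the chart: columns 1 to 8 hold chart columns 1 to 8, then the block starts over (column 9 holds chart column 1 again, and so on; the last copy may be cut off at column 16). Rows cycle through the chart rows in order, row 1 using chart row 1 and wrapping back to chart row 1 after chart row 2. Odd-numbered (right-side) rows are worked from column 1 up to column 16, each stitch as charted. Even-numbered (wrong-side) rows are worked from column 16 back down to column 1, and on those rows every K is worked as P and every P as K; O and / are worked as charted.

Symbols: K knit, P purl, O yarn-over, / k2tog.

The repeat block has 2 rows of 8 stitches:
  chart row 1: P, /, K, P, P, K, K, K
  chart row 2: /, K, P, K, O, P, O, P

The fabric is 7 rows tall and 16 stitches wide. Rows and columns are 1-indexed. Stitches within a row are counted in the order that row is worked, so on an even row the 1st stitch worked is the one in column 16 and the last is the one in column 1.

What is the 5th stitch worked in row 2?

== STITCH ==
P

Derivation:
Row 2: (2-1) mod 2 = 1, so use chart row 2. Even row -> WS.
Chart row 2 tiled across columns 1-16: / K P K O P O P / K P K O P O P
WS row: flip the tiled sequence (start at column 16) and apply K<->P; O and / stay.
Row 2 as worked: K O K O P K P / K O K O P K P /
Stitch 5 in working order -> P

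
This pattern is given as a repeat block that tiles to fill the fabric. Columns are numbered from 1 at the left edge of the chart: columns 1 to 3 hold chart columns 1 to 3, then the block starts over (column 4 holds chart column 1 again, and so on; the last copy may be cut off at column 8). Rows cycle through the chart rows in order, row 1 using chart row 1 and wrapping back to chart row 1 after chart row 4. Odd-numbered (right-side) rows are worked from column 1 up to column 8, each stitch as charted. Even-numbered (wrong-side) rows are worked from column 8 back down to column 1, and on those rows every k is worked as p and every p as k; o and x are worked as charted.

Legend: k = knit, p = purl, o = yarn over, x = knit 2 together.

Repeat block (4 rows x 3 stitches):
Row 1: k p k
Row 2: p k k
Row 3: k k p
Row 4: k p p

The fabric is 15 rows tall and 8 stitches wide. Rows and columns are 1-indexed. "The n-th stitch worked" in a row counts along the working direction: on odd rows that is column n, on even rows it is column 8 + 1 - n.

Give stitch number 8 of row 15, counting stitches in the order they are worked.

== STITCH ==
k

Derivation:
Row 15: (15-1) mod 4 = 2, so use chart row 3. Odd row -> RS.
Chart row 3 tiled across columns 1-8: k k p k k p k k
RS row: no reversal, no swap; stitch n worked = column n.
Stitch 8 in working order -> k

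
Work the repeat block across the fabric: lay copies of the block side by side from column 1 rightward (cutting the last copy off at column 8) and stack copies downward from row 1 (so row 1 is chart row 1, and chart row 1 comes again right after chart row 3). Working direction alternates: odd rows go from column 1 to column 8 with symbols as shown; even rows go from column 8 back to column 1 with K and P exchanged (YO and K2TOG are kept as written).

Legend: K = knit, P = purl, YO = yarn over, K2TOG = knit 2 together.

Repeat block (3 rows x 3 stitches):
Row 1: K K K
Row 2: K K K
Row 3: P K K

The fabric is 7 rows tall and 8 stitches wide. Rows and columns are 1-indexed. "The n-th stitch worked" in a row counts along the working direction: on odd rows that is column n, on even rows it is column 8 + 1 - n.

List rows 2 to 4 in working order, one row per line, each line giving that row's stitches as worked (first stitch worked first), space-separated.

Result:
P P P P P P P P
P K K P K K P K
P P P P P P P P

Derivation:
Row 2: chart row 2, WS - tiled (columns 1-8): K K K K K K K K; work from column 8 back to 1 with K<->P swapped.
Row 3: chart row 3, RS - tile across columns 1-8 and work as-is.
Row 4: chart row 1, WS - tiled (columns 1-8): K K K K K K K K; work from column 8 back to 1 with K<->P swapped.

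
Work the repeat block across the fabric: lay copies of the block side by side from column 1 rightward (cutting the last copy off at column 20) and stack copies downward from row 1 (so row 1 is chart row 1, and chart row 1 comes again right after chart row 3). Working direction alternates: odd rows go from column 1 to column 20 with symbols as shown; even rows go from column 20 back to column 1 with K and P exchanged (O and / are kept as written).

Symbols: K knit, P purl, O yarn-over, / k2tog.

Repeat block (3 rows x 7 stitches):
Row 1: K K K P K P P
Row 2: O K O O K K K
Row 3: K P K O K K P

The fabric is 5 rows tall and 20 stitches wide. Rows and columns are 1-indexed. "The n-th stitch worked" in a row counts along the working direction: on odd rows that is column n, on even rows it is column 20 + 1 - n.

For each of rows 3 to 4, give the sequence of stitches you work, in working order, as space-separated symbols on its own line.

Rows as worked:
K P K O K K P K P K O K K P K P K O K K
K P K P P P K K P K P P P K K P K P P P

Derivation:
Row 3: chart row 3, RS - tile across columns 1-20 and work as-is.
Row 4: chart row 1, WS - tiled (columns 1-20): K K K P K P P K K K P K P P K K K P K P; work from column 20 back to 1 with K<->P swapped.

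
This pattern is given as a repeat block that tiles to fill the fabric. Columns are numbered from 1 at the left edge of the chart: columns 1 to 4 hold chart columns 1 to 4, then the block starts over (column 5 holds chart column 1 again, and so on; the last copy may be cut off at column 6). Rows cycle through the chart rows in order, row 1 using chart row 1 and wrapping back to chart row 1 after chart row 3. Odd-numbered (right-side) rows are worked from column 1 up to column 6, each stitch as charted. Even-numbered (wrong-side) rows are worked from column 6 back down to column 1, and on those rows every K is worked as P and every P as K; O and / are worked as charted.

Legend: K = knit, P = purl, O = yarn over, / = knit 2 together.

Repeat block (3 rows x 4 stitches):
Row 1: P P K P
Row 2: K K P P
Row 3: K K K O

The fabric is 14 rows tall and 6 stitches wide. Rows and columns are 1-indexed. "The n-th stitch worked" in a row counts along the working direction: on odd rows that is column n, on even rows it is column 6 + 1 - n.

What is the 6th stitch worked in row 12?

Result:
P

Derivation:
Row 12 uses chart row ((12-1) mod 3)+1 = 3. Row 12 is even, so WS.
Chart row 3 tiled across columns 1-6: K K K O K K
Wrong side: read the tiled row from column 6 down to 1 and exchange K with P (leave O, /).
Row 12 as worked: P P O P P P
The 6th stitch worked is P.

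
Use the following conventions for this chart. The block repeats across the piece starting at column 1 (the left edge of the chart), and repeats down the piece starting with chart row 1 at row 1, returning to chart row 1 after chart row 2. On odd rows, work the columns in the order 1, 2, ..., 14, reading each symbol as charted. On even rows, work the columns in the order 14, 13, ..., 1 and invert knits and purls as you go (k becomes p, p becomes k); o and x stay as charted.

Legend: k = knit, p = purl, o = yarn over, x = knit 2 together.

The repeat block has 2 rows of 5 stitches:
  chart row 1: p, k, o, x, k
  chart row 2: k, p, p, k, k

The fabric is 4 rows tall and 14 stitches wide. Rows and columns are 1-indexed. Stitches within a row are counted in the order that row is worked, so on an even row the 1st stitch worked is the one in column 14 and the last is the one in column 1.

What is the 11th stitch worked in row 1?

Result:
p

Derivation:
Row 1 uses chart row ((1-1) mod 2)+1 = 1. Row 1 is odd, so RS.
Chart row 1 tiled across columns 1-14: p k o x k p k o x k p k o x
Right side: take the tiled row as-is (worked left to right from column 1).
Counting 11 along the worked row gives p.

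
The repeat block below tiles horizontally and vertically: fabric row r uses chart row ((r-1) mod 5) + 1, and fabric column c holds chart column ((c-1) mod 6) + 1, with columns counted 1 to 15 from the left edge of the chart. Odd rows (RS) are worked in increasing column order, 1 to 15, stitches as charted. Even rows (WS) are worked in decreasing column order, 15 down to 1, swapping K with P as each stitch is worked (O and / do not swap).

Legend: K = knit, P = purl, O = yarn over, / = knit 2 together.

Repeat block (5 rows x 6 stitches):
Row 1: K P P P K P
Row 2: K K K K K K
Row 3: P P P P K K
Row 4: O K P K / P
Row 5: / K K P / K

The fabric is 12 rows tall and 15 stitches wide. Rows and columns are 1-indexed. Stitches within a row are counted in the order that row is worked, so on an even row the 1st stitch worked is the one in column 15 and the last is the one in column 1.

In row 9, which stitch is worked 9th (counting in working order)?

== STITCH ==
P

Derivation:
For row 9: chart row = ((9-1) mod 5) + 1 = 4; this is a RS (odd) row.
Chart row 4 tiled across columns 1-15: O K P K / P O K P K / P O K P
Right side: take the tiled row as-is (worked left to right from column 1).
Counting 9 along the worked row gives P.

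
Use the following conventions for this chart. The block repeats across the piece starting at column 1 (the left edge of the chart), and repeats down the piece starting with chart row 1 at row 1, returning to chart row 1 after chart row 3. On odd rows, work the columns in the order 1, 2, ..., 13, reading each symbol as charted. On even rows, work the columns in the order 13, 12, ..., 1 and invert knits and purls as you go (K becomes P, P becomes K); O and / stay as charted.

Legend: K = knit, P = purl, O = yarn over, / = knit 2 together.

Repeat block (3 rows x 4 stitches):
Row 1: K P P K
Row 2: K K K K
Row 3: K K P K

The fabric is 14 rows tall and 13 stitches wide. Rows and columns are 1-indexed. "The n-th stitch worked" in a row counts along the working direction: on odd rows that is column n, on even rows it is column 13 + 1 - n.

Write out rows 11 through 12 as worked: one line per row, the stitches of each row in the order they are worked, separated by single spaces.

== ROWS AS WORKED ==
K K K K K K K K K K K K K
P P K P P P K P P P K P P

Derivation:
Row 11: chart row 2, RS - tile across columns 1-13 and work as-is.
Row 12: chart row 3, WS - tiled (columns 1-13): K K P K K K P K K K P K K; work from column 13 back to 1 with K<->P swapped.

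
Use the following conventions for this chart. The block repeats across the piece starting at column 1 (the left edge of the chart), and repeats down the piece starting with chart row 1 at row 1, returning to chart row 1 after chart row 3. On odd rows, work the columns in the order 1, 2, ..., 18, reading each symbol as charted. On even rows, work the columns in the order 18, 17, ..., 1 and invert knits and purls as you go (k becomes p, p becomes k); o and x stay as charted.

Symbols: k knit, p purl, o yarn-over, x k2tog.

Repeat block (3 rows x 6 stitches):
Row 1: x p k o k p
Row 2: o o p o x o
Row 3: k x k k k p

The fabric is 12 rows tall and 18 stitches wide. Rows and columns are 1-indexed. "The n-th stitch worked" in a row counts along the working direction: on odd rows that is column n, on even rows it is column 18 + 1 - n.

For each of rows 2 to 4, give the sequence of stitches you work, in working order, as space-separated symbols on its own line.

Row 2: chart row 2, WS - tiled (columns 1-18): o o p o x o o o p o x o o o p o x o; work from column 18 back to 1 with k<->p swapped.
Row 3: chart row 3, RS - tile across columns 1-18 and work as-is.
Row 4: chart row 1, WS - tiled (columns 1-18): x p k o k p x p k o k p x p k o k p; work from column 18 back to 1 with k<->p swapped.

== ROWS AS WORKED ==
o x o k o o o x o k o o o x o k o o
k x k k k p k x k k k p k x k k k p
k p o p k x k p o p k x k p o p k x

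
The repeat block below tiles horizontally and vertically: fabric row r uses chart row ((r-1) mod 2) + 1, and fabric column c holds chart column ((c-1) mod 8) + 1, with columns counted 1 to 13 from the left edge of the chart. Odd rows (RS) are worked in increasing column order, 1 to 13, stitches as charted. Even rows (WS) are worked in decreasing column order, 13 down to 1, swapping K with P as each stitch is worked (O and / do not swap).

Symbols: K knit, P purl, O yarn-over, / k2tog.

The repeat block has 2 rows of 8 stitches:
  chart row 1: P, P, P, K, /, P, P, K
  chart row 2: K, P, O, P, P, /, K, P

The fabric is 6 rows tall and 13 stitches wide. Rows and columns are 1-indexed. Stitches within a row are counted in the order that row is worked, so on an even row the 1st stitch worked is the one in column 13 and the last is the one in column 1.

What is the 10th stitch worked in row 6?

== STITCH ==
K

Derivation:
Row 6 uses chart row ((6-1) mod 2)+1 = 2. Row 6 is even, so WS.
Chart row 2 tiled across columns 1-13: K P O P P / K P K P O P P
Wrong side: read the tiled row from column 13 down to 1 and exchange K with P (leave O, /).
Row 6 as worked: K K O K P K P / K K O K P
Stitch 10 in working order -> K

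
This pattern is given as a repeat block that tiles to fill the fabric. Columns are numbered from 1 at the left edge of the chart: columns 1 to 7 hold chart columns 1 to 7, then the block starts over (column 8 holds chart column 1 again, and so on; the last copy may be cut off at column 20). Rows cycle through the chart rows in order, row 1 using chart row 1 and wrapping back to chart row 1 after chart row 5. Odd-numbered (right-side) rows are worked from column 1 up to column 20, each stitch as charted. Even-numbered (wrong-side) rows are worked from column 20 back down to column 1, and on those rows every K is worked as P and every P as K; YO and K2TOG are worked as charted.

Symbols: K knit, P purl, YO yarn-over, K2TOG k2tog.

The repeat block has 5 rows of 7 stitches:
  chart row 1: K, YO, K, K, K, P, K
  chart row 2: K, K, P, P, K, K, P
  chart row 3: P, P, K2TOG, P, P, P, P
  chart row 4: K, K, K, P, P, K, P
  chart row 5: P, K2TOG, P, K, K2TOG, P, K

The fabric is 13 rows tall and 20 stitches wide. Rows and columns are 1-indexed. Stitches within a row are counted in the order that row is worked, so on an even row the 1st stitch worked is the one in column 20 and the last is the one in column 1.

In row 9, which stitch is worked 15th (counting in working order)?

Row 9: (9-1) mod 5 = 3, so use chart row 4. Odd row -> RS.
Chart row 4 tiled across columns 1-20: K K K P P K P K K K P P K P K K K P P K
Right side: take the tiled row as-is (worked left to right from column 1).
The 15th stitch worked is K.

Stitch:
K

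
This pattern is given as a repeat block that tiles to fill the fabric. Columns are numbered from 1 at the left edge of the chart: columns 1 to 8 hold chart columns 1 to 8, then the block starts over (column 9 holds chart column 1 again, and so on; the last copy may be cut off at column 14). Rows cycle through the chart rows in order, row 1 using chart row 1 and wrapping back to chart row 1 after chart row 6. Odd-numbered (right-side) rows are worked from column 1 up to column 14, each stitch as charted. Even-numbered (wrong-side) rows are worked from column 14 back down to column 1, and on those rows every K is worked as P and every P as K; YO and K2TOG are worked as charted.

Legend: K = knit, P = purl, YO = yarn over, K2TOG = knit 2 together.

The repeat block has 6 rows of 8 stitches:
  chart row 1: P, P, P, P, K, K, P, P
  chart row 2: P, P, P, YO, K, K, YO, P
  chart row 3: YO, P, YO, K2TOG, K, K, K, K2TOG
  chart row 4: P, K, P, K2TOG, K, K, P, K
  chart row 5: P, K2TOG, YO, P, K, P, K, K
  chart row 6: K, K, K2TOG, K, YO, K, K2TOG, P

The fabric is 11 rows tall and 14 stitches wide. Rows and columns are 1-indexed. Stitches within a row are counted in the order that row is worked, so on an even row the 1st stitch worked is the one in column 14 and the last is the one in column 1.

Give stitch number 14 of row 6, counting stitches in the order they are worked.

Result:
P

Derivation:
Row 6 uses chart row ((6-1) mod 6)+1 = 6. Row 6 is even, so WS.
Chart row 6 tiled across columns 1-14: K K K2TOG K YO K K2TOG P K K K2TOG K YO K
WS row: flip the tiled sequence (start at column 14) and apply K<->P; YO and K2TOG stay.
Row 6 as worked: P YO P K2TOG P P K K2TOG P YO P K2TOG P P
Stitch 14 in working order -> P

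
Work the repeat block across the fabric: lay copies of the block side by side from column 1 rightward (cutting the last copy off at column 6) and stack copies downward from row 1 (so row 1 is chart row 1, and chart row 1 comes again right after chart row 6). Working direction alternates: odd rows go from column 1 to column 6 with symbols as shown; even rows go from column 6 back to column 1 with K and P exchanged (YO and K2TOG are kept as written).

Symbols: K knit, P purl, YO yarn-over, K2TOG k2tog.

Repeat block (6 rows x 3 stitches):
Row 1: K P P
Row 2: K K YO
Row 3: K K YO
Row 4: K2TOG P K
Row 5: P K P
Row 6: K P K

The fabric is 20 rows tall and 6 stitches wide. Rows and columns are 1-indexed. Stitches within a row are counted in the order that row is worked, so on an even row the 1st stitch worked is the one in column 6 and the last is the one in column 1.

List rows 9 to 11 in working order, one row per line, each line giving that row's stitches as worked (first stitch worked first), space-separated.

Row 9: chart row 3, RS - tile across columns 1-6 and work as-is.
Row 10: chart row 4, WS - tiled (columns 1-6): K2TOG P K K2TOG P K; work from column 6 back to 1 with K<->P swapped.
Row 11: chart row 5, RS - tile across columns 1-6 and work as-is.

== ROWS AS WORKED ==
K K YO K K YO
P K K2TOG P K K2TOG
P K P P K P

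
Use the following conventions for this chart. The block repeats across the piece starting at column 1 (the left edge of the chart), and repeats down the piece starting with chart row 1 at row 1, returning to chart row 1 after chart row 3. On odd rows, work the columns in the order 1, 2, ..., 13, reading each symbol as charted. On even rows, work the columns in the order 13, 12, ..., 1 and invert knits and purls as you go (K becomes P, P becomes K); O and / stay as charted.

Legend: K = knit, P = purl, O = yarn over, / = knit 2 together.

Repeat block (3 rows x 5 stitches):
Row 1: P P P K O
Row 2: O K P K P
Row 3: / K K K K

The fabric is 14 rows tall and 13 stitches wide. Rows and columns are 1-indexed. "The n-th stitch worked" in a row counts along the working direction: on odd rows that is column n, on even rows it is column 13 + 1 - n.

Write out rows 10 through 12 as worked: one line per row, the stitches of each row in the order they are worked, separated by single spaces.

Row 10: chart row 1, WS - tiled (columns 1-13): P P P K O P P P K O P P P; work from column 13 back to 1 with K<->P swapped.
Row 11: chart row 2, RS - tile across columns 1-13 and work as-is.
Row 12: chart row 3, WS - tiled (columns 1-13): / K K K K / K K K K / K K; work from column 13 back to 1 with K<->P swapped.

Rows as worked:
K K K O P K K K O P K K K
O K P K P O K P K P O K P
P P / P P P P / P P P P /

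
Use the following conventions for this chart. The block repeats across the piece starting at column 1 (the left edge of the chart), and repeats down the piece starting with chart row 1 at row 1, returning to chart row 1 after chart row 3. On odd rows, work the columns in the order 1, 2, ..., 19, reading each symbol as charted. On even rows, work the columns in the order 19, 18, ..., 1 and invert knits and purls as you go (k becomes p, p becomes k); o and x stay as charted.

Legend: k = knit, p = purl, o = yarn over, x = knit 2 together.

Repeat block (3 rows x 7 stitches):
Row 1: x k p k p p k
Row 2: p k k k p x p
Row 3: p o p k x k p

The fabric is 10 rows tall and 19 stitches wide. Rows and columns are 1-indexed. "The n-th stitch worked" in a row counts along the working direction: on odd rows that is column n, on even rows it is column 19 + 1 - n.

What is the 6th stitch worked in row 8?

Row 8: (8-1) mod 3 = 1, so use chart row 2. Even row -> WS.
Chart row 2 tiled across columns 1-19: p k k k p x p p k k k p x p p k k k p
WS row: flip the tiled sequence (start at column 19) and apply k<->p; o and x stay.
Row 8 as worked: k p p p k k x k p p p k k x k p p p k
Stitch 6 in working order -> k

Result:
k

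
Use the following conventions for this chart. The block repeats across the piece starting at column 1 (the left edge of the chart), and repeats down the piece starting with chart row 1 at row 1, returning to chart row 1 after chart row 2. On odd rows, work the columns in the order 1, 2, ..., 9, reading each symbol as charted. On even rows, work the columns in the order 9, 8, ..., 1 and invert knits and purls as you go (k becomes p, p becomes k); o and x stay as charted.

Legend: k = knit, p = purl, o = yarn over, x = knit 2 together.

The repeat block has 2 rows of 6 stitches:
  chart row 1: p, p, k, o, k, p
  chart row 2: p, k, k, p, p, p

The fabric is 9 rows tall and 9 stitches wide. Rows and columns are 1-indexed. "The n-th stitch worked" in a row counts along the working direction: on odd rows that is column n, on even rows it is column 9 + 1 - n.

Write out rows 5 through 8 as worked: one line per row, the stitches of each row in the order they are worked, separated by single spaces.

Rows as worked:
p p k o k p p p k
p p k k k k p p k
p p k o k p p p k
p p k k k k p p k

Derivation:
Row 5: chart row 1, RS - tile across columns 1-9 and work as-is.
Row 6: chart row 2, WS - tiled (columns 1-9): p k k p p p p k k; work from column 9 back to 1 with k<->p swapped.
Row 7: chart row 1, RS - tile across columns 1-9 and work as-is.
Row 8: chart row 2, WS - tiled (columns 1-9): p k k p p p p k k; work from column 9 back to 1 with k<->p swapped.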